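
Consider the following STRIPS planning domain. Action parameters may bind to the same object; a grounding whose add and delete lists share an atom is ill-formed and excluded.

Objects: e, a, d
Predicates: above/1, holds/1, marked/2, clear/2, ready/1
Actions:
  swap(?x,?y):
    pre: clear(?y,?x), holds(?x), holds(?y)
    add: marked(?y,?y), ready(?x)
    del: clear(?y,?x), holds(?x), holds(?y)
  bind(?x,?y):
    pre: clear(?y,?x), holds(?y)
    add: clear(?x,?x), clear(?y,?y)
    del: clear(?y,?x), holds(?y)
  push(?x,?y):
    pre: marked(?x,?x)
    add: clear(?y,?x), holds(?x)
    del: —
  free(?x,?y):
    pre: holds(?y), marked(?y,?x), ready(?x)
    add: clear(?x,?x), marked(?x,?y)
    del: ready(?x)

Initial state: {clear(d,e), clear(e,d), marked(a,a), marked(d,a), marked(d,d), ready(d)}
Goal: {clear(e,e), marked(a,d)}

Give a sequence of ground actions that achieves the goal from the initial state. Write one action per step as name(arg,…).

1. push(a,a)  →  {clear(a,a), clear(d,e), clear(e,d), holds(a), marked(a,a), marked(d,a), marked(d,d), ready(d)}
2. swap(a,a)  →  {clear(d,e), clear(e,d), marked(a,a), marked(d,a), marked(d,d), ready(a), ready(d)}
3. push(d,e)  →  {clear(d,e), clear(e,d), holds(d), marked(a,a), marked(d,a), marked(d,d), ready(a), ready(d)}
4. free(a,d)  →  {clear(a,a), clear(d,e), clear(e,d), holds(d), marked(a,a), marked(a,d), marked(d,a), marked(d,d), ready(d)}
5. bind(e,d)  →  {clear(a,a), clear(d,d), clear(e,d), clear(e,e), marked(a,a), marked(a,d), marked(d,a), marked(d,d), ready(d)}

push(a,a); swap(a,a); push(d,e); free(a,d); bind(e,d)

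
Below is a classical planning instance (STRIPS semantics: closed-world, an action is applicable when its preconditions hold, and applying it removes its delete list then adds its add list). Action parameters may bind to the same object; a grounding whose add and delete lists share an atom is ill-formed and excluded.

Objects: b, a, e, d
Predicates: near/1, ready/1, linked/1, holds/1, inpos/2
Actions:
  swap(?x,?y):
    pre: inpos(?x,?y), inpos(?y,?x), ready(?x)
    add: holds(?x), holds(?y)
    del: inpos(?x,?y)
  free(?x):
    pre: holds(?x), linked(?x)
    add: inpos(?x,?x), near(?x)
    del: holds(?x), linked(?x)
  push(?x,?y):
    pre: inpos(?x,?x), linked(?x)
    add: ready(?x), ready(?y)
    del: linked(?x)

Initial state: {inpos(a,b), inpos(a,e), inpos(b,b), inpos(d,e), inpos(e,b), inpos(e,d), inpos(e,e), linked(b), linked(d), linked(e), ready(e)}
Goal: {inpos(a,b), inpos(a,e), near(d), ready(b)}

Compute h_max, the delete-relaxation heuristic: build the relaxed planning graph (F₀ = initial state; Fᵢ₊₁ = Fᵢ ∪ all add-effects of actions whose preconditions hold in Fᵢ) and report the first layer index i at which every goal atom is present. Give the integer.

F0 = init (11 atoms)
F1 = F0 ∪ {holds(d), holds(e), ready(a), ready(b), ready(d)}  (16 atoms)
F2 = F1 ∪ {holds(b), inpos(d,d), near(d), near(e)}  (20 atoms)
goal ⊆ F2  ⇒  h_max = 2

2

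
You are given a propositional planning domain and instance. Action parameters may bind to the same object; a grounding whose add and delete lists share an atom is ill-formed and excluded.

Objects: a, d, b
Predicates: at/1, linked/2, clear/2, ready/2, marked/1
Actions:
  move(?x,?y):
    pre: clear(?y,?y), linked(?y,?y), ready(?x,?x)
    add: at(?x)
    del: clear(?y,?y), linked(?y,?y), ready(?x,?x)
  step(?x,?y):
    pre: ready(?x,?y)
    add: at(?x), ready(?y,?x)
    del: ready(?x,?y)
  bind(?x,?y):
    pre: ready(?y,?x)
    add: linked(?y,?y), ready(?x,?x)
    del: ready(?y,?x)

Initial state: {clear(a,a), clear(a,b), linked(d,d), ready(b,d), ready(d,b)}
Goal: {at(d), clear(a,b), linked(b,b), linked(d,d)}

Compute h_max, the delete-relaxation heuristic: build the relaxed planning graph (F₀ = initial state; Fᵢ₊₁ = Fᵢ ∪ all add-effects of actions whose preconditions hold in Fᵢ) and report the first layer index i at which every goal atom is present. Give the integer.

F0 = init (5 atoms)
F1 = F0 ∪ {at(b), at(d), linked(b,b), ready(b,b), ready(d,d)}  (10 atoms)
goal ⊆ F1  ⇒  h_max = 1

1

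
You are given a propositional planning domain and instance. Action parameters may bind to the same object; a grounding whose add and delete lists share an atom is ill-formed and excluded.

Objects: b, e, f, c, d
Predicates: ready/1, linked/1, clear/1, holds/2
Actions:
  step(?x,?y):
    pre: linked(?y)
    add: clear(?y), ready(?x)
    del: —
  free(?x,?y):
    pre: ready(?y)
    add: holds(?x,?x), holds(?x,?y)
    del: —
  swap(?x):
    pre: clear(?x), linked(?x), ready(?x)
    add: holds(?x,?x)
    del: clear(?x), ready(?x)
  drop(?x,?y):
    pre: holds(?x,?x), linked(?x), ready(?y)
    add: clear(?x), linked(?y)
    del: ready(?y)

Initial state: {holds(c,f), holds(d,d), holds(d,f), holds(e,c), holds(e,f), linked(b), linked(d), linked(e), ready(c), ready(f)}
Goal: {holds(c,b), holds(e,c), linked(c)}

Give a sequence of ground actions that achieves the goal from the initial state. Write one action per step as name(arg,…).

1. step(b,b)  →  {clear(b), holds(c,f), holds(d,d), holds(d,f), holds(e,c), holds(e,f), linked(b), linked(d), linked(e), ready(b), ready(c), ready(f)}
2. free(c,b)  →  {clear(b), holds(c,b), holds(c,c), holds(c,f), holds(d,d), holds(d,f), holds(e,c), holds(e,f), linked(b), linked(d), linked(e), ready(b), ready(c), ready(f)}
3. drop(d,c)  →  {clear(b), clear(d), holds(c,b), holds(c,c), holds(c,f), holds(d,d), holds(d,f), holds(e,c), holds(e,f), linked(b), linked(c), linked(d), linked(e), ready(b), ready(f)}

step(b,b); free(c,b); drop(d,c)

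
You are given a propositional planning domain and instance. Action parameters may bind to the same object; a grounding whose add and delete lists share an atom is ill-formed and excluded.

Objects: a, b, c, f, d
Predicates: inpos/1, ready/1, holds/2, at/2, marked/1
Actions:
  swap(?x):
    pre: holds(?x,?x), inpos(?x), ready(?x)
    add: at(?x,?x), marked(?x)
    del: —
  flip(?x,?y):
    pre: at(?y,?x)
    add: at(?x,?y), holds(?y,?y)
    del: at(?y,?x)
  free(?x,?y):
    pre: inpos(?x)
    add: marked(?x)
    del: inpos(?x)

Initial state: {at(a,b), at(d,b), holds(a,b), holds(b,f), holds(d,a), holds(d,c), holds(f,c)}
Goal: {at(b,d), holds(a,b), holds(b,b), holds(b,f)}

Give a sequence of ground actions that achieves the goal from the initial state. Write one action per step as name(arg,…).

flip(b,a); flip(a,b); flip(b,d)

1. flip(b,a)  →  {at(b,a), at(d,b), holds(a,a), holds(a,b), holds(b,f), holds(d,a), holds(d,c), holds(f,c)}
2. flip(a,b)  →  {at(a,b), at(d,b), holds(a,a), holds(a,b), holds(b,b), holds(b,f), holds(d,a), holds(d,c), holds(f,c)}
3. flip(b,d)  →  {at(a,b), at(b,d), holds(a,a), holds(a,b), holds(b,b), holds(b,f), holds(d,a), holds(d,c), holds(d,d), holds(f,c)}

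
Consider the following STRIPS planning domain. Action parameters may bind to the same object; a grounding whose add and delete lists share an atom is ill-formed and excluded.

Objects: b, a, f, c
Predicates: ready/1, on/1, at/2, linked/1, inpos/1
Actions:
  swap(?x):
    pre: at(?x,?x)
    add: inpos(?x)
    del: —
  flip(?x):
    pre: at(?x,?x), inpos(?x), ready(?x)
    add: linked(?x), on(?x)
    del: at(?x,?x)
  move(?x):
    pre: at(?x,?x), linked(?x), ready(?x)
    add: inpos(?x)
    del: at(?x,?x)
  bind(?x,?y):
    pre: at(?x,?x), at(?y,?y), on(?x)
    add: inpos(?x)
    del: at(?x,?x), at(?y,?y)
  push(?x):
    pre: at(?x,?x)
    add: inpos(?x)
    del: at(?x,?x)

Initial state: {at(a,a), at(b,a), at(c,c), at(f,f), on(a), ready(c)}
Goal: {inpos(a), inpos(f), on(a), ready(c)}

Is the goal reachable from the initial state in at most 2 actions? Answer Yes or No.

1. swap(a)  →  {at(a,a), at(b,a), at(c,c), at(f,f), inpos(a), on(a), ready(c)}
2. swap(f)  →  {at(a,a), at(b,a), at(c,c), at(f,f), inpos(a), inpos(f), on(a), ready(c)}
optimal plan length = 2; 2 ≤ 2

Yes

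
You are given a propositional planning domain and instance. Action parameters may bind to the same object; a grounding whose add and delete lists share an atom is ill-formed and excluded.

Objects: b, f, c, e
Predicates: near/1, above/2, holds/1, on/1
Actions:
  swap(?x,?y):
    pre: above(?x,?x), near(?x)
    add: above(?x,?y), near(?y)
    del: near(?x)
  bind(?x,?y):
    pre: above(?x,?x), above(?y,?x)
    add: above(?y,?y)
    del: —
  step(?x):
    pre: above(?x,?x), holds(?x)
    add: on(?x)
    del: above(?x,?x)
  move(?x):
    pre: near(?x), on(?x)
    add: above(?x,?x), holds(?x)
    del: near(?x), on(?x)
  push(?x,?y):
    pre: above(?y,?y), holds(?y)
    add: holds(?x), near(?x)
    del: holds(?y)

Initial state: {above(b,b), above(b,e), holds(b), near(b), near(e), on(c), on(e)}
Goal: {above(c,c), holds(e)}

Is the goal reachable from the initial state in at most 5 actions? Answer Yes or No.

Yes

1. swap(b,c)  →  {above(b,b), above(b,c), above(b,e), holds(b), near(c), near(e), on(c), on(e)}
2. move(c)  →  {above(b,b), above(b,c), above(b,e), above(c,c), holds(b), holds(c), near(e), on(e)}
3. move(e)  →  {above(b,b), above(b,c), above(b,e), above(c,c), above(e,e), holds(b), holds(c), holds(e)}
optimal plan length = 3; 3 ≤ 5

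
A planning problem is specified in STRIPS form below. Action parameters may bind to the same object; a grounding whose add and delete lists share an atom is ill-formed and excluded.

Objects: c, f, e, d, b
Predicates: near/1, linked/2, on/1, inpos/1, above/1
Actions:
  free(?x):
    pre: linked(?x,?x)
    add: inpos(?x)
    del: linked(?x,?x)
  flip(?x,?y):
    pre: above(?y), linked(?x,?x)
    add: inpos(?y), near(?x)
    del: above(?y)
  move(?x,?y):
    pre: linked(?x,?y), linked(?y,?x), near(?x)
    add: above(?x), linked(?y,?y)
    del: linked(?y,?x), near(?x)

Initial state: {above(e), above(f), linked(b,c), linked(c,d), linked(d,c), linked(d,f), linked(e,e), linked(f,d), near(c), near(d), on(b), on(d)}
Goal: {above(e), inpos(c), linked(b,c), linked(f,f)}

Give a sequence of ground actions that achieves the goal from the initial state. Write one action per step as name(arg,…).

1. move(c,d)  →  {above(c), above(e), above(f), linked(b,c), linked(c,d), linked(d,d), linked(d,f), linked(e,e), linked(f,d), near(d), on(b), on(d)}
2. flip(e,c)  →  {above(e), above(f), inpos(c), linked(b,c), linked(c,d), linked(d,d), linked(d,f), linked(e,e), linked(f,d), near(d), near(e), on(b), on(d)}
3. move(d,f)  →  {above(d), above(e), above(f), inpos(c), linked(b,c), linked(c,d), linked(d,d), linked(d,f), linked(e,e), linked(f,f), near(e), on(b), on(d)}

move(c,d); flip(e,c); move(d,f)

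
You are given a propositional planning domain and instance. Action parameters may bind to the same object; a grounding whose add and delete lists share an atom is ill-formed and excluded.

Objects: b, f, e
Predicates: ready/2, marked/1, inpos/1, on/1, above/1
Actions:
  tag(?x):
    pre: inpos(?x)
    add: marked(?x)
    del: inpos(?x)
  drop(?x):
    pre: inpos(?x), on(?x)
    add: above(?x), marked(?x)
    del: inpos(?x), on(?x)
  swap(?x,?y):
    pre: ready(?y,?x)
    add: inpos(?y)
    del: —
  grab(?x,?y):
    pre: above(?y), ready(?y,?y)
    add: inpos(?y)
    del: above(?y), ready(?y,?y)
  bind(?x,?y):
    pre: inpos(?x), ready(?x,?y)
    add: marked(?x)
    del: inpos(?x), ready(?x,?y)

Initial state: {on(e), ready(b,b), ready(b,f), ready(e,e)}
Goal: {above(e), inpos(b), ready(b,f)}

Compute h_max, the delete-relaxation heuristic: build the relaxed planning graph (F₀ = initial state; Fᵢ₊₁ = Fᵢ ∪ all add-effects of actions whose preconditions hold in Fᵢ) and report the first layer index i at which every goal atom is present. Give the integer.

2

F0 = init (4 atoms)
F1 = F0 ∪ {inpos(b), inpos(e)}  (6 atoms)
F2 = F1 ∪ {above(e), marked(b), marked(e)}  (9 atoms)
goal ⊆ F2  ⇒  h_max = 2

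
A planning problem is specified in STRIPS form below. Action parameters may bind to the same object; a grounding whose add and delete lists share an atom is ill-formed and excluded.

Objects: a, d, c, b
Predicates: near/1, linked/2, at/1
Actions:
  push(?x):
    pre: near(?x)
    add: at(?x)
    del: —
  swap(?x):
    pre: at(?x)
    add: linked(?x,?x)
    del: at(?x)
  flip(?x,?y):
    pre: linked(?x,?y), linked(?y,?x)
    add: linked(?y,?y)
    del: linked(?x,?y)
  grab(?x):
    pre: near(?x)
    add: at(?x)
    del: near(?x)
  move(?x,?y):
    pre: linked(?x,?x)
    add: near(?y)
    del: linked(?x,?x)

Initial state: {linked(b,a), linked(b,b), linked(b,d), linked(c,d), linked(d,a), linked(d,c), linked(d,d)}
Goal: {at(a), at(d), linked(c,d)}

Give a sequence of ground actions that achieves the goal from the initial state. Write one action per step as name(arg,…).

1. move(d,a)  →  {linked(b,a), linked(b,b), linked(b,d), linked(c,d), linked(d,a), linked(d,c), near(a)}
2. push(a)  →  {at(a), linked(b,a), linked(b,b), linked(b,d), linked(c,d), linked(d,a), linked(d,c), near(a)}
3. move(b,d)  →  {at(a), linked(b,a), linked(b,d), linked(c,d), linked(d,a), linked(d,c), near(a), near(d)}
4. push(d)  →  {at(a), at(d), linked(b,a), linked(b,d), linked(c,d), linked(d,a), linked(d,c), near(a), near(d)}

move(d,a); push(a); move(b,d); push(d)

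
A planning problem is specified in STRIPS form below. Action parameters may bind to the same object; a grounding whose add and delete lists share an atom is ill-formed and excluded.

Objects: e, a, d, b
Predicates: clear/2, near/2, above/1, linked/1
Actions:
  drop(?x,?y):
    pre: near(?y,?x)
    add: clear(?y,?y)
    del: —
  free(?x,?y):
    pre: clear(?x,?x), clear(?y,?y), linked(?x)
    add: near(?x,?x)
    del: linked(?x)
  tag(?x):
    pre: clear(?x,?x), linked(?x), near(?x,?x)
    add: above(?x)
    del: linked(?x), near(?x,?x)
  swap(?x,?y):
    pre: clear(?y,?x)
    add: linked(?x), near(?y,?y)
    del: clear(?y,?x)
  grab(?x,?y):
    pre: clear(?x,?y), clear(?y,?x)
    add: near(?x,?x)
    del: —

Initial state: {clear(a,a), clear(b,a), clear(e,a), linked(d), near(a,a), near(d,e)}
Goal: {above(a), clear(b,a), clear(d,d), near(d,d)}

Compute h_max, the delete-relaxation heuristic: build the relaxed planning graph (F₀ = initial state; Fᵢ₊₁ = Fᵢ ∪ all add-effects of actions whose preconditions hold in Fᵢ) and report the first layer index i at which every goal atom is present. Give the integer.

F0 = init (6 atoms)
F1 = F0 ∪ {clear(d,d), linked(a), near(b,b), near(e,e)}  (10 atoms)
F2 = F1 ∪ {above(a), clear(b,b), clear(e,e), near(d,d)}  (14 atoms)
goal ⊆ F2  ⇒  h_max = 2

2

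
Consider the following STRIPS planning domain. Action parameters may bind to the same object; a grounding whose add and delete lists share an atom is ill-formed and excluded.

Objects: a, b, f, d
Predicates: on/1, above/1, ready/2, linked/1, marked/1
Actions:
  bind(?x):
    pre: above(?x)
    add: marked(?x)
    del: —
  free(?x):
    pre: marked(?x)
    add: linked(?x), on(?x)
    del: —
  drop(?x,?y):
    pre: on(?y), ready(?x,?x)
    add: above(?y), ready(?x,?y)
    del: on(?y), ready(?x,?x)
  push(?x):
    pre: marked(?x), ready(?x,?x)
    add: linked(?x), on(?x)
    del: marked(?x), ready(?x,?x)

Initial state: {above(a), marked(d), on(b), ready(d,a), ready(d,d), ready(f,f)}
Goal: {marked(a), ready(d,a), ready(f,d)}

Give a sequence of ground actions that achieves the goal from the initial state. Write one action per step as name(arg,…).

1. bind(a)  →  {above(a), marked(a), marked(d), on(b), ready(d,a), ready(d,d), ready(f,f)}
2. free(d)  →  {above(a), linked(d), marked(a), marked(d), on(b), on(d), ready(d,a), ready(d,d), ready(f,f)}
3. drop(f,d)  →  {above(a), above(d), linked(d), marked(a), marked(d), on(b), ready(d,a), ready(d,d), ready(f,d)}

bind(a); free(d); drop(f,d)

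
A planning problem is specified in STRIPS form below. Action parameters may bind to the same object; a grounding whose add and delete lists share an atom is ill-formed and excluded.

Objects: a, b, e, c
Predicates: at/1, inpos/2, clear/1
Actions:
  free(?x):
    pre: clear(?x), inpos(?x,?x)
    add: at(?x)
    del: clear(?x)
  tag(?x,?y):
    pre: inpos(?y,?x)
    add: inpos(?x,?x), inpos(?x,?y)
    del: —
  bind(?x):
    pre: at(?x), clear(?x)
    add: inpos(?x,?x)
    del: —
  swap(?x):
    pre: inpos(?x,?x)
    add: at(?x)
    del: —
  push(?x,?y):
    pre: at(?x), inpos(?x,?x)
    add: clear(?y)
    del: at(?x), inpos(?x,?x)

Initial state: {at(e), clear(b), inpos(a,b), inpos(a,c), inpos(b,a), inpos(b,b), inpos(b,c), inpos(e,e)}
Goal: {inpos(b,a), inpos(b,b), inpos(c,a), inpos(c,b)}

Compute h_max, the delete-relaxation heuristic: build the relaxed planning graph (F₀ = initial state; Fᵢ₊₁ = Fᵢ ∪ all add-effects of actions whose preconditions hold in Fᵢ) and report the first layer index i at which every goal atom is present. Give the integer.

1

F0 = init (8 atoms)
F1 = F0 ∪ {at(b), clear(a), clear(c), clear(e), inpos(a,a), inpos(c,a), inpos(c,b), inpos(c,c)}  (16 atoms)
goal ⊆ F1  ⇒  h_max = 1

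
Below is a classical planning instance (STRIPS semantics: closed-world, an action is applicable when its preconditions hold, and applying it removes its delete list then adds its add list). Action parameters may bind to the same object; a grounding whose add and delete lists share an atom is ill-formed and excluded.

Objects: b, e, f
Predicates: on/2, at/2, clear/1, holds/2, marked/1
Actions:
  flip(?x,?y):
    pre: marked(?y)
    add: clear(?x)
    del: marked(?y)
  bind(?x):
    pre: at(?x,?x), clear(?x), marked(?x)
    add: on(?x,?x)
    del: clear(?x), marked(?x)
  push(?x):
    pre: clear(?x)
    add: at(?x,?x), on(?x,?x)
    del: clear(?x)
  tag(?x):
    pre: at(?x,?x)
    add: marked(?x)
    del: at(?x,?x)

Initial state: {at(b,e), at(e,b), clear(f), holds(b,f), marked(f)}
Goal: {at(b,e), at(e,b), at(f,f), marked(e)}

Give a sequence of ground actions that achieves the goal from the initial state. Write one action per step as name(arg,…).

flip(e,f); push(e); push(f); tag(e)

1. flip(e,f)  →  {at(b,e), at(e,b), clear(e), clear(f), holds(b,f)}
2. push(e)  →  {at(b,e), at(e,b), at(e,e), clear(f), holds(b,f), on(e,e)}
3. push(f)  →  {at(b,e), at(e,b), at(e,e), at(f,f), holds(b,f), on(e,e), on(f,f)}
4. tag(e)  →  {at(b,e), at(e,b), at(f,f), holds(b,f), marked(e), on(e,e), on(f,f)}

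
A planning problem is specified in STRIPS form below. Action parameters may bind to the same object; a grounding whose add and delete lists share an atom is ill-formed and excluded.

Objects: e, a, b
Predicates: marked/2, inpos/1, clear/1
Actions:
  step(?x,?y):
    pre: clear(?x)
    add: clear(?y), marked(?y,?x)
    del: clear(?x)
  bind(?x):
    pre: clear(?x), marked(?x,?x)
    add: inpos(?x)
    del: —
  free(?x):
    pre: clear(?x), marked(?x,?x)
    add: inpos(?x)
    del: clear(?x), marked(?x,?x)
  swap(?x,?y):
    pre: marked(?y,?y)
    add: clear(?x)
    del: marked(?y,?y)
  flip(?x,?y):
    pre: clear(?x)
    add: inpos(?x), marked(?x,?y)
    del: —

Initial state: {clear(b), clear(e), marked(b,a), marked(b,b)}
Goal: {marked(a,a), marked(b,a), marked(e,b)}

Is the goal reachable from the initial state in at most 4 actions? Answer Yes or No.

Yes

1. step(e,a)  →  {clear(a), clear(b), marked(a,e), marked(b,a), marked(b,b)}
2. step(b,e)  →  {clear(a), clear(e), marked(a,e), marked(b,a), marked(b,b), marked(e,b)}
3. flip(a,a)  →  {clear(a), clear(e), inpos(a), marked(a,a), marked(a,e), marked(b,a), marked(b,b), marked(e,b)}
optimal plan length = 3; 3 ≤ 4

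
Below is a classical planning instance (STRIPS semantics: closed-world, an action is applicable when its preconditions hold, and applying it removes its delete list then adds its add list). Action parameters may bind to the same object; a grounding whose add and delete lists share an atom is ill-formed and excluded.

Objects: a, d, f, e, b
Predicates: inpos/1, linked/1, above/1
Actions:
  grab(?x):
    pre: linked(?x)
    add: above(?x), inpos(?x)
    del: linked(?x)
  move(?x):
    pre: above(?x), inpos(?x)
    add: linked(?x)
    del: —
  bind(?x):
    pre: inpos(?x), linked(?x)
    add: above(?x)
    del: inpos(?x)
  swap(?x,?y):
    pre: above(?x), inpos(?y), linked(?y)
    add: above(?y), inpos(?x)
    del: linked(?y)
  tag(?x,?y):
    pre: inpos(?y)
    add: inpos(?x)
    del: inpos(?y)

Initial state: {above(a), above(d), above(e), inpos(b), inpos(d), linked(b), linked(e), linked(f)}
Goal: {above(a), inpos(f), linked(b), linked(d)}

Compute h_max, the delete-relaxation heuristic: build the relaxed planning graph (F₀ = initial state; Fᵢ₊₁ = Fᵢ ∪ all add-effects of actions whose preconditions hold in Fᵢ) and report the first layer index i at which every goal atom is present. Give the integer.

1

F0 = init (8 atoms)
F1 = F0 ∪ {above(b), above(f), inpos(a), inpos(e), inpos(f), linked(d)}  (14 atoms)
goal ⊆ F1  ⇒  h_max = 1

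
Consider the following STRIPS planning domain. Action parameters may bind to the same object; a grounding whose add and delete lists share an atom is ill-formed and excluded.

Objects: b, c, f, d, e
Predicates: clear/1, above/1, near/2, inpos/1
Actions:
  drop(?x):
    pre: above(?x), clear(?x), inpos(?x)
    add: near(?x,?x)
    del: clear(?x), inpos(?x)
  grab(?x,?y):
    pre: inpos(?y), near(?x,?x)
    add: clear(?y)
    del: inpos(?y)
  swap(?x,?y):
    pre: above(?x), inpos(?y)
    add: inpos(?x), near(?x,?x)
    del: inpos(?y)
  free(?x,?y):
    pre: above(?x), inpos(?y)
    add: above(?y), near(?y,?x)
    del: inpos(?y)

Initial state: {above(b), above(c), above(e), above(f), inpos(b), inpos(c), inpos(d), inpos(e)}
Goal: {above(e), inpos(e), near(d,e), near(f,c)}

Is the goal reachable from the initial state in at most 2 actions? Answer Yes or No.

1. swap(f,b)  →  {above(b), above(c), above(e), above(f), inpos(c), inpos(d), inpos(e), inpos(f), near(f,f)}
2. free(c,f)  →  {above(b), above(c), above(e), above(f), inpos(c), inpos(d), inpos(e), near(f,c), near(f,f)}
3. free(e,d)  →  {above(b), above(c), above(d), above(e), above(f), inpos(c), inpos(e), near(d,e), near(f,c), near(f,f)}
optimal plan length = 3; 3 > 2

No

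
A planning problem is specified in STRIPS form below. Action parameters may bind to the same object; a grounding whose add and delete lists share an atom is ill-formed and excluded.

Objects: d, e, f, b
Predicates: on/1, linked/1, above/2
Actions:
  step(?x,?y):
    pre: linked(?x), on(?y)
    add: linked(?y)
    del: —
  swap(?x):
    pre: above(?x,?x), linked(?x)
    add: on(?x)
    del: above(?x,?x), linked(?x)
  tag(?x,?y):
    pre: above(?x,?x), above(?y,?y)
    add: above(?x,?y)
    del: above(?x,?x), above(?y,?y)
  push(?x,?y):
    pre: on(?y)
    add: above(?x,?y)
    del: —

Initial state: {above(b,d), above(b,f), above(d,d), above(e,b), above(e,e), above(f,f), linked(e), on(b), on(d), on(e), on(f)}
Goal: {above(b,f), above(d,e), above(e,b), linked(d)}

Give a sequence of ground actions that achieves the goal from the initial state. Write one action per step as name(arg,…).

1. step(e,d)  →  {above(b,d), above(b,f), above(d,d), above(e,b), above(e,e), above(f,f), linked(d), linked(e), on(b), on(d), on(e), on(f)}
2. tag(d,e)  →  {above(b,d), above(b,f), above(d,e), above(e,b), above(f,f), linked(d), linked(e), on(b), on(d), on(e), on(f)}

step(e,d); tag(d,e)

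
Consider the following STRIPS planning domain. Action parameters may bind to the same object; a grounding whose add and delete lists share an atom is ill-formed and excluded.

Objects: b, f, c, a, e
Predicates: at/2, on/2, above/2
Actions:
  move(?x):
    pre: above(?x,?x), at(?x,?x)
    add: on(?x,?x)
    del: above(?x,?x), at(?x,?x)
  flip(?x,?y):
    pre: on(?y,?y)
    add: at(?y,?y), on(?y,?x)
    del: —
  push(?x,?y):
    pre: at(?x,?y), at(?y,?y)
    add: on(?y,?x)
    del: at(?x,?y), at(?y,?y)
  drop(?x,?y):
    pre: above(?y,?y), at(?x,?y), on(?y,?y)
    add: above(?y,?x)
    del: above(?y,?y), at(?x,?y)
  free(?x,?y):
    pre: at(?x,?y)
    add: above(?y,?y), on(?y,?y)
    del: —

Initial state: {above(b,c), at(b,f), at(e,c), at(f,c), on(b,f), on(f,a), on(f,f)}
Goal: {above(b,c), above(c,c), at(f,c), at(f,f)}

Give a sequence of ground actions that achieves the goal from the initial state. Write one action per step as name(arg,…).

1. flip(b,f)  →  {above(b,c), at(b,f), at(e,c), at(f,c), at(f,f), on(b,f), on(f,a), on(f,b), on(f,f)}
2. free(f,c)  →  {above(b,c), above(c,c), at(b,f), at(e,c), at(f,c), at(f,f), on(b,f), on(c,c), on(f,a), on(f,b), on(f,f)}

flip(b,f); free(f,c)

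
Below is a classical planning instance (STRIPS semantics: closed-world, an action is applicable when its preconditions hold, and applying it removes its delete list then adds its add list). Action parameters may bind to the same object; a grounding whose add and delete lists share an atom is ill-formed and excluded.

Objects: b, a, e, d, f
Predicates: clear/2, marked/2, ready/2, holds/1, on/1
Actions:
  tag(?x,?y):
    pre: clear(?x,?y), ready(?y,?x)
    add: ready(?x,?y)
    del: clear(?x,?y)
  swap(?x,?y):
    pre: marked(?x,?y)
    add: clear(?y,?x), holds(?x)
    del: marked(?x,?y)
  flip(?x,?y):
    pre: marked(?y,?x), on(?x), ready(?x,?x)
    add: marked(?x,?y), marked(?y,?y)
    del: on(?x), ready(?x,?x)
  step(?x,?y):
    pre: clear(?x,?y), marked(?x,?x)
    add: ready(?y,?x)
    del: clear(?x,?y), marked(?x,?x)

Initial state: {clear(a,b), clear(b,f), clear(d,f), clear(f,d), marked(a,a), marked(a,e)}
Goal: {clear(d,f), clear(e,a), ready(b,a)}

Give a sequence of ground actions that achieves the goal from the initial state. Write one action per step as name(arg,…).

1. swap(a,e)  →  {clear(a,b), clear(b,f), clear(d,f), clear(e,a), clear(f,d), holds(a), marked(a,a)}
2. step(a,b)  →  {clear(b,f), clear(d,f), clear(e,a), clear(f,d), holds(a), ready(b,a)}

swap(a,e); step(a,b)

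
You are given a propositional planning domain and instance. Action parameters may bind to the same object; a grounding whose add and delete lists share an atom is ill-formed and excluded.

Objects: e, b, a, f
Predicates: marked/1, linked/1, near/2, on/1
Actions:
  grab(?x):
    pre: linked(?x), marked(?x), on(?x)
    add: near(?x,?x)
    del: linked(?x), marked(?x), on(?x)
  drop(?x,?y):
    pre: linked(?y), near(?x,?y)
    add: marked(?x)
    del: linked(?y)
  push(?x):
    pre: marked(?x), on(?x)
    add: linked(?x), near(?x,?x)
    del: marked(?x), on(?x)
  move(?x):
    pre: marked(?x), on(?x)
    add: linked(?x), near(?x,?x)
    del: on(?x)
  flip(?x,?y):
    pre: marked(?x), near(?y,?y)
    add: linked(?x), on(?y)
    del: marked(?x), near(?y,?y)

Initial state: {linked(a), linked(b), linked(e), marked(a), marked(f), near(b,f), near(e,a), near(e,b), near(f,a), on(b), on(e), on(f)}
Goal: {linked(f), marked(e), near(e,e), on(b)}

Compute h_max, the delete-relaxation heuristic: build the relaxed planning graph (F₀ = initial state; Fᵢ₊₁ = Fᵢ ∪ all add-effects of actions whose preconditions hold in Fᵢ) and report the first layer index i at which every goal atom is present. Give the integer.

F0 = init (12 atoms)
F1 = F0 ∪ {linked(f), marked(e), near(f,f)}  (15 atoms)
F2 = F1 ∪ {marked(b), near(e,e)}  (17 atoms)
goal ⊆ F2  ⇒  h_max = 2

2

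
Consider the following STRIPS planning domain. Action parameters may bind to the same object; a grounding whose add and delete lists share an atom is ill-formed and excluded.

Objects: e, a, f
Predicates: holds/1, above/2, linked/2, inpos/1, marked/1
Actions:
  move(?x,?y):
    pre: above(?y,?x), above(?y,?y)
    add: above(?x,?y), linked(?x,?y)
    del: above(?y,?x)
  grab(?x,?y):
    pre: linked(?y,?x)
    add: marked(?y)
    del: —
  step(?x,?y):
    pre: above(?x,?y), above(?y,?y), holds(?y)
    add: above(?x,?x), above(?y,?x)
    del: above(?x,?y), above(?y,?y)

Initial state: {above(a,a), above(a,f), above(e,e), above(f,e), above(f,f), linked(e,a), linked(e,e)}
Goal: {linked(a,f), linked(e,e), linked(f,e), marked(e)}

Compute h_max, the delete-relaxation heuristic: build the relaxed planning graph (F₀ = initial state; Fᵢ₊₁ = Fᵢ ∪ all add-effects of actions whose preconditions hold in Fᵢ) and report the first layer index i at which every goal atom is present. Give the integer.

F0 = init (7 atoms)
F1 = F0 ∪ {above(e,f), above(f,a), linked(e,f), linked(f,a), marked(e)}  (12 atoms)
F2 = F1 ∪ {linked(a,f), linked(f,e), marked(f)}  (15 atoms)
goal ⊆ F2  ⇒  h_max = 2

2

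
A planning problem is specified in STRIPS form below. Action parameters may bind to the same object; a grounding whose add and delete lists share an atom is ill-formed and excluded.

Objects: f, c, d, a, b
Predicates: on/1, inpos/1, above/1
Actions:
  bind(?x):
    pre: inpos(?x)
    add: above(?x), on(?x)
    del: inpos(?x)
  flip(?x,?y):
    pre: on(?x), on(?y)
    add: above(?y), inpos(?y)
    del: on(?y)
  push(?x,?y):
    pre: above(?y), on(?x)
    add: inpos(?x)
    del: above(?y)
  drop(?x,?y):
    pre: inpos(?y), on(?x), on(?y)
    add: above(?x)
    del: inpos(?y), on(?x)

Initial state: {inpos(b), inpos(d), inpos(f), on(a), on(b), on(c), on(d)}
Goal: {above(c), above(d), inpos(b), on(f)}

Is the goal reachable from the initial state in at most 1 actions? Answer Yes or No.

1. bind(f)  →  {above(f), inpos(b), inpos(d), on(a), on(b), on(c), on(d), on(f)}
2. bind(d)  →  {above(d), above(f), inpos(b), on(a), on(b), on(c), on(d), on(f)}
3. flip(f,c)  →  {above(c), above(d), above(f), inpos(b), inpos(c), on(a), on(b), on(d), on(f)}
optimal plan length = 3; 3 > 1

No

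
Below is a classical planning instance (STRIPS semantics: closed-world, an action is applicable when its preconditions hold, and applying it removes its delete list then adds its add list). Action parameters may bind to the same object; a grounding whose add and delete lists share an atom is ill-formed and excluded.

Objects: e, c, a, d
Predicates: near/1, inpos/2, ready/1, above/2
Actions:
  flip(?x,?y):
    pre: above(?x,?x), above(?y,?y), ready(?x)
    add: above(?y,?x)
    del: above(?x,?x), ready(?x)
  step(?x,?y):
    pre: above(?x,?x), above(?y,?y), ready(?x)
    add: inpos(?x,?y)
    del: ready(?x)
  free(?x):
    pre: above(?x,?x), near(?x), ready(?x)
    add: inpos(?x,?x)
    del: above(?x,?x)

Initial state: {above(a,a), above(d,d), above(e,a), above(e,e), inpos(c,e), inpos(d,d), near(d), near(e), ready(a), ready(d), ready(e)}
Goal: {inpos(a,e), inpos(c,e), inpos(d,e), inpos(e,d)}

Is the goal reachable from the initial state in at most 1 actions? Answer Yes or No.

1. step(e,d)  →  {above(a,a), above(d,d), above(e,a), above(e,e), inpos(c,e), inpos(d,d), inpos(e,d), near(d), near(e), ready(a), ready(d)}
2. step(a,e)  →  {above(a,a), above(d,d), above(e,a), above(e,e), inpos(a,e), inpos(c,e), inpos(d,d), inpos(e,d), near(d), near(e), ready(d)}
3. step(d,e)  →  {above(a,a), above(d,d), above(e,a), above(e,e), inpos(a,e), inpos(c,e), inpos(d,d), inpos(d,e), inpos(e,d), near(d), near(e)}
optimal plan length = 3; 3 > 1

No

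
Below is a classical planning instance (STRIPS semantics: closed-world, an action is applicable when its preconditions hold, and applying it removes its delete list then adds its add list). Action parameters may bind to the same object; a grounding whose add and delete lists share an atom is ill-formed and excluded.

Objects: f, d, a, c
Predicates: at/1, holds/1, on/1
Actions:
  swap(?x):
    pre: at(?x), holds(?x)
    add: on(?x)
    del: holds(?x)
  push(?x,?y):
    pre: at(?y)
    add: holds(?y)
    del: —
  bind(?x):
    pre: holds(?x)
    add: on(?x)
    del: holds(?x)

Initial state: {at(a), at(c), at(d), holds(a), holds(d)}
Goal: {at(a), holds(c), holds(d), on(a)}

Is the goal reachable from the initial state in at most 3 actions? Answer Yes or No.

1. swap(a)  →  {at(a), at(c), at(d), holds(d), on(a)}
2. push(f,c)  →  {at(a), at(c), at(d), holds(c), holds(d), on(a)}
optimal plan length = 2; 2 ≤ 3

Yes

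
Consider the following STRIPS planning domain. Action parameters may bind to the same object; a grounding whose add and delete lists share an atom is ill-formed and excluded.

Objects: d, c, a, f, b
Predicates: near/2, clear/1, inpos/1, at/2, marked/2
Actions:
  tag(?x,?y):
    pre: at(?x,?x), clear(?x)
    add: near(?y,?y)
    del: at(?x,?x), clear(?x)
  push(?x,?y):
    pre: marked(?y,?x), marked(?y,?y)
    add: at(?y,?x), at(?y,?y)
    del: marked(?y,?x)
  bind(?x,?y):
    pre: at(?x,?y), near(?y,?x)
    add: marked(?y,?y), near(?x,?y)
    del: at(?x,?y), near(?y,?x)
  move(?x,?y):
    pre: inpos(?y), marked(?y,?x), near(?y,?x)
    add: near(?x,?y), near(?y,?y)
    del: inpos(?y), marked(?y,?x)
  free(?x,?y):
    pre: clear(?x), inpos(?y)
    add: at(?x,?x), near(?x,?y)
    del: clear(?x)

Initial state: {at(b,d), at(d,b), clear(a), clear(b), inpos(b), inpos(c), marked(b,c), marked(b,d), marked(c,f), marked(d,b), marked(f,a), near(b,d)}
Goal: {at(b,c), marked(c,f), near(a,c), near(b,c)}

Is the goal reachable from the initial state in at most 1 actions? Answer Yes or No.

No

1. bind(d,b)  →  {at(b,d), clear(a), clear(b), inpos(b), inpos(c), marked(b,b), marked(b,c), marked(b,d), marked(c,f), marked(d,b), marked(f,a), near(d,b)}
2. push(c,b)  →  {at(b,b), at(b,c), at(b,d), clear(a), clear(b), inpos(b), inpos(c), marked(b,b), marked(b,d), marked(c,f), marked(d,b), marked(f,a), near(d,b)}
3. free(a,c)  →  {at(a,a), at(b,b), at(b,c), at(b,d), clear(b), inpos(b), inpos(c), marked(b,b), marked(b,d), marked(c,f), marked(d,b), marked(f,a), near(a,c), near(d,b)}
4. free(b,c)  →  {at(a,a), at(b,b), at(b,c), at(b,d), inpos(b), inpos(c), marked(b,b), marked(b,d), marked(c,f), marked(d,b), marked(f,a), near(a,c), near(b,c), near(d,b)}
optimal plan length = 4; 4 > 1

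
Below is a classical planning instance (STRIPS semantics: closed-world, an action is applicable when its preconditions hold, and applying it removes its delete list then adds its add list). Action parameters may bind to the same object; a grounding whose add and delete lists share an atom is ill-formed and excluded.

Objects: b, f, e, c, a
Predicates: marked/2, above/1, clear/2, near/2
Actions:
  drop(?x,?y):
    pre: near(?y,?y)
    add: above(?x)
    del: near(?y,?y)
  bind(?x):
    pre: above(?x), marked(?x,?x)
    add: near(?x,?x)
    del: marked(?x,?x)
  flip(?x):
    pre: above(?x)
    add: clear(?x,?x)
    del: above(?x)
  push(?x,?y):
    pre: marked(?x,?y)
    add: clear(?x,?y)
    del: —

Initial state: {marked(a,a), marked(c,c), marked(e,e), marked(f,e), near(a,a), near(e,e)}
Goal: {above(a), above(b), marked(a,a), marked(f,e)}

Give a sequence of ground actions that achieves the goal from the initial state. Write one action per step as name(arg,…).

1. drop(b,e)  →  {above(b), marked(a,a), marked(c,c), marked(e,e), marked(f,e), near(a,a)}
2. drop(a,a)  →  {above(a), above(b), marked(a,a), marked(c,c), marked(e,e), marked(f,e)}

drop(b,e); drop(a,a)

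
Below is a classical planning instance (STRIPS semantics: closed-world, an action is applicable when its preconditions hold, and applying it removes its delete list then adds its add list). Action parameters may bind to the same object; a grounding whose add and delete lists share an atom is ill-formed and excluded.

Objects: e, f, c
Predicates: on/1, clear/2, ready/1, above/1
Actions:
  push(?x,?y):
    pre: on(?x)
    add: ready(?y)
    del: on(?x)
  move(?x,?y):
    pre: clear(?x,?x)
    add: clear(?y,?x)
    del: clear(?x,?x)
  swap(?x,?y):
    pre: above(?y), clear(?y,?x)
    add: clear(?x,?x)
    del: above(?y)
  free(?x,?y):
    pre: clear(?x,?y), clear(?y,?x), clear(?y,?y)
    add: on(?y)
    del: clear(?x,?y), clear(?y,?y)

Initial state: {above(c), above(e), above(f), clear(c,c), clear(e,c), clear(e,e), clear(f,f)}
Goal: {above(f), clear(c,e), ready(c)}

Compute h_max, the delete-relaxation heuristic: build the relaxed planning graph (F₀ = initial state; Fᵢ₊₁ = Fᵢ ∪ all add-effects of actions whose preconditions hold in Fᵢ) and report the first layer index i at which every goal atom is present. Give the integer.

2

F0 = init (7 atoms)
F1 = F0 ∪ {clear(c,e), clear(c,f), clear(e,f), clear(f,c), clear(f,e), on(c), on(e), on(f)}  (15 atoms)
F2 = F1 ∪ {ready(c), ready(e), ready(f)}  (18 atoms)
goal ⊆ F2  ⇒  h_max = 2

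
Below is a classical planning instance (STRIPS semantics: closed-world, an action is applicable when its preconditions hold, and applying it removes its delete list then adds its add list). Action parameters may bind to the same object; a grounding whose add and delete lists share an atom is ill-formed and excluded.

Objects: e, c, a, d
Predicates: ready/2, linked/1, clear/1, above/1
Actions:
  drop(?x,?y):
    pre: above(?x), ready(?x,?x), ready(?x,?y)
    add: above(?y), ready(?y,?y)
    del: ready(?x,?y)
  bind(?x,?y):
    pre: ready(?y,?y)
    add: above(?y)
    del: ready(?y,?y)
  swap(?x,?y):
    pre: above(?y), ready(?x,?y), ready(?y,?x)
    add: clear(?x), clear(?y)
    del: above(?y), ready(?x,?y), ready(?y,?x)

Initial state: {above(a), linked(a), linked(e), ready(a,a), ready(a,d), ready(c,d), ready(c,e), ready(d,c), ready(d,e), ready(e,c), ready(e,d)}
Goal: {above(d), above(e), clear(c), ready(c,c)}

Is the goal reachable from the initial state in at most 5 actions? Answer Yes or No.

Yes

1. drop(a,d)  →  {above(a), above(d), linked(a), linked(e), ready(a,a), ready(c,d), ready(c,e), ready(d,c), ready(d,d), ready(d,e), ready(e,c), ready(e,d)}
2. drop(d,e)  →  {above(a), above(d), above(e), linked(a), linked(e), ready(a,a), ready(c,d), ready(c,e), ready(d,c), ready(d,d), ready(e,c), ready(e,d), ready(e,e)}
3. drop(e,c)  →  {above(a), above(c), above(d), above(e), linked(a), linked(e), ready(a,a), ready(c,c), ready(c,d), ready(c,e), ready(d,c), ready(d,d), ready(e,d), ready(e,e)}
4. swap(d,c)  →  {above(a), above(d), above(e), clear(c), clear(d), linked(a), linked(e), ready(a,a), ready(c,c), ready(c,e), ready(d,d), ready(e,d), ready(e,e)}
optimal plan length = 4; 4 ≤ 5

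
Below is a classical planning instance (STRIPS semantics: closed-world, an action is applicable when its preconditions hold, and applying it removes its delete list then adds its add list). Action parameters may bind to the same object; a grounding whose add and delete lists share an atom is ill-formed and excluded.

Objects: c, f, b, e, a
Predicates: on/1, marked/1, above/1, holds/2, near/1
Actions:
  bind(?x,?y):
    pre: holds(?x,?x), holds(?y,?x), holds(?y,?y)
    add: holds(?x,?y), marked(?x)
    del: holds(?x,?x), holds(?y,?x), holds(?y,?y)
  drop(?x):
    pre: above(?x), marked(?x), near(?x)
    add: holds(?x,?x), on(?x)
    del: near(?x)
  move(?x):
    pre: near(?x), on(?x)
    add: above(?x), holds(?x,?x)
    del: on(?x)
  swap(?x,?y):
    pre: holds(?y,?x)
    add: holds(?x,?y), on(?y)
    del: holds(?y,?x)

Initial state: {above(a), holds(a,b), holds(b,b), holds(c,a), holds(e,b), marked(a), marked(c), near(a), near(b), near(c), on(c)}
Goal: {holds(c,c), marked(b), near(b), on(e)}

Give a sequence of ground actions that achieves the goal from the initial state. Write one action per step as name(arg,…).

drop(a); bind(b,a); move(c); swap(b,e)

1. drop(a)  →  {above(a), holds(a,a), holds(a,b), holds(b,b), holds(c,a), holds(e,b), marked(a), marked(c), near(b), near(c), on(a), on(c)}
2. bind(b,a)  →  {above(a), holds(b,a), holds(c,a), holds(e,b), marked(a), marked(b), marked(c), near(b), near(c), on(a), on(c)}
3. move(c)  →  {above(a), above(c), holds(b,a), holds(c,a), holds(c,c), holds(e,b), marked(a), marked(b), marked(c), near(b), near(c), on(a)}
4. swap(b,e)  →  {above(a), above(c), holds(b,a), holds(b,e), holds(c,a), holds(c,c), marked(a), marked(b), marked(c), near(b), near(c), on(a), on(e)}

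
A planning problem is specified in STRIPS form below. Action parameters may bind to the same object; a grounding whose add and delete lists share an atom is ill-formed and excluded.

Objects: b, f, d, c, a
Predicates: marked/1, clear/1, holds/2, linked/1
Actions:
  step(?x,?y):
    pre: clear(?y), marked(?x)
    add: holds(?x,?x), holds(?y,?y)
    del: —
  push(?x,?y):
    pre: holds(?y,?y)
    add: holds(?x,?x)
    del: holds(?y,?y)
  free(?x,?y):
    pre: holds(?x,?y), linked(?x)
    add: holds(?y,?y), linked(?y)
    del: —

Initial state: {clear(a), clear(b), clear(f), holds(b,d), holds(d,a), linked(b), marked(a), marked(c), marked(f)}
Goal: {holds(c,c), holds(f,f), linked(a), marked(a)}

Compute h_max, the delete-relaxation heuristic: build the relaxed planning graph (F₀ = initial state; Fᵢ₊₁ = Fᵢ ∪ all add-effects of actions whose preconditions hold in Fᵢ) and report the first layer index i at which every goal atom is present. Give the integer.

2

F0 = init (9 atoms)
F1 = F0 ∪ {holds(a,a), holds(b,b), holds(c,c), holds(d,d), holds(f,f), linked(d)}  (15 atoms)
F2 = F1 ∪ {linked(a)}  (16 atoms)
goal ⊆ F2  ⇒  h_max = 2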